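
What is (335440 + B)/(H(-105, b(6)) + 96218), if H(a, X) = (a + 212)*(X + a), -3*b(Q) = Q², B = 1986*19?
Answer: 373174/83699 ≈ 4.4585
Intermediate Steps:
B = 37734
b(Q) = -Q²/3
H(a, X) = (212 + a)*(X + a)
(335440 + B)/(H(-105, b(6)) + 96218) = (335440 + 37734)/(((-105)² + 212*(-⅓*6²) + 212*(-105) - ⅓*6²*(-105)) + 96218) = 373174/((11025 + 212*(-⅓*36) - 22260 - ⅓*36*(-105)) + 96218) = 373174/((11025 + 212*(-12) - 22260 - 12*(-105)) + 96218) = 373174/((11025 - 2544 - 22260 + 1260) + 96218) = 373174/(-12519 + 96218) = 373174/83699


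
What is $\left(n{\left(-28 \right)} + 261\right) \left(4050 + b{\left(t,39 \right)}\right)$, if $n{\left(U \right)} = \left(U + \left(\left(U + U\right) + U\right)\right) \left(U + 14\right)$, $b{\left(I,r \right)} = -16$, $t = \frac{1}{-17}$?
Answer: $7378186$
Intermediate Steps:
$t = - \frac{1}{17} \approx -0.058824$
$n{\left(U \right)} = 4 U \left(14 + U\right)$ ($n{\left(U \right)} = \left(U + \left(2 U + U\right)\right) \left(14 + U\right) = \left(U + 3 U\right) \left(14 + U\right) = 4 U \left(14 + U\right)$)
$\left(n{\left(-28 \right)} + 261\right) \left(4050 + b{\left(t,39 \right)}\right) = \left(4 \left(-28\right) \left(14 - 28\right) + 261\right) \left(4050 - 16\right) = \left(4 \left(-28\right) \left(-14\right) + 261\right) 4034 = \left(1568 + 261\right) 4034 = 1829 \cdot 4034 = 7378186$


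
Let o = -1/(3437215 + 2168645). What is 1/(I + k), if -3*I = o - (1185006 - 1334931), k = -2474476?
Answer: -16817580/42455156648579 ≈ -3.9613e-7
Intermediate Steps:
o = -1/5605860 ≈ -1.7838e-7
I = -840458560499/16817580 (I = -(-1/5605860 - (1185006 - 1334931))/3 = -(-1/5605860 - 1*(-149925))/3 = -(-1/5605860 + 149925)/3 = -⅓*840458560499/5605860 = -840458560499/16817580 ≈ -49975.)
1/(I + k) = 1/(-840458560499/16817580 - 2474476) = 1/(-42455156648579/16817580) = -16817580/42455156648579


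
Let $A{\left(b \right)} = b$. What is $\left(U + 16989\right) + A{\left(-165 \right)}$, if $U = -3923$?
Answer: $12901$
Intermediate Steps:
$\left(U + 16989\right) + A{\left(-165 \right)} = \left(-3923 + 16989\right) - 165 = 13066 - 165 = 12901$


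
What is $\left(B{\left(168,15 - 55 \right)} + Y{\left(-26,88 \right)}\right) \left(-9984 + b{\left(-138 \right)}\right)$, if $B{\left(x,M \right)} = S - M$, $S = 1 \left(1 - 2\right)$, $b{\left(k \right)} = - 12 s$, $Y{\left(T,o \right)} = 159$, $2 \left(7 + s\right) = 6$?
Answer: $-1967328$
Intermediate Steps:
$s = -4$ ($s = -7 + \frac{1}{2} \cdot 6 = -7 + 3 = -4$)
$b{\left(k \right)} = 48$ ($b{\left(k \right)} = \left(-12\right) \left(-4\right) = 48$)
$S = -1$ ($S = 1 \left(-1\right) = -1$)
$B{\left(x,M \right)} = -1 - M$
$\left(B{\left(168,15 - 55 \right)} + Y{\left(-26,88 \right)}\right) \left(-9984 + b{\left(-138 \right)}\right) = \left(\left(-1 - \left(15 - 55\right)\right) + 159\right) \left(-9984 + 48\right) = \left(\left(-1 - \left(15 - 55\right)\right) + 159\right) \left(-9936\right) = \left(\left(-1 - -40\right) + 159\right) \left(-9936\right) = \left(\left(-1 + 40\right) + 159\right) \left(-9936\right) = \left(39 + 159\right) \left(-9936\right) = 198 \left(-9936\right) = -1967328$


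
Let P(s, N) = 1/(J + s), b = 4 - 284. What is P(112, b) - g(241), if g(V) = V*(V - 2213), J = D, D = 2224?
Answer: 1110188673/2336 ≈ 4.7525e+5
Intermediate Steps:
J = 2224
b = -280
P(s, N) = 1/(2224 + s)
g(V) = V*(-2213 + V)
P(112, b) - g(241) = 1/(2224 + 112) - 241*(-2213 + 241) = 1/2336 - 241*(-1972) = 1/2336 - 1*(-475252) = 1/2336 + 475252 = 1110188673/2336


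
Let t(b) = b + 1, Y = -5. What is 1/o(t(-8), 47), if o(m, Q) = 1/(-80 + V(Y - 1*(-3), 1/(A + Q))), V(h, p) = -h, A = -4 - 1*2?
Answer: -78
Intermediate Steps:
A = -6 (A = -4 - 2 = -6)
t(b) = 1 + b
o(m, Q) = -1/78 (o(m, Q) = 1/(-80 - (-5 - 1*(-3))) = 1/(-80 - (-5 + 3)) = 1/(-80 - 1*(-2)) = 1/(-80 + 2) = 1/(-78) = -1/78)
1/o(t(-8), 47) = 1/(-1/78) = -78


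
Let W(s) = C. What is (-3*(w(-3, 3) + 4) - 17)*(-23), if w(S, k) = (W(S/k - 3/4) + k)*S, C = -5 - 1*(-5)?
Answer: 46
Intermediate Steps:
C = 0 (C = -5 + 5 = 0)
W(s) = 0
w(S, k) = S*k (w(S, k) = (0 + k)*S = k*S = S*k)
(-3*(w(-3, 3) + 4) - 17)*(-23) = (-3*(-3*3 + 4) - 17)*(-23) = (-3*(-9 + 4) - 17)*(-23) = (-3*(-5) - 17)*(-23) = (15 - 17)*(-23) = -2*(-23) = 46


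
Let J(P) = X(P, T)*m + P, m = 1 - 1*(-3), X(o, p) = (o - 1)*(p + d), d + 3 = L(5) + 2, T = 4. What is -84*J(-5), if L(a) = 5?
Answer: 16548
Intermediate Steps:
d = 4 (d = -3 + (5 + 2) = -3 + 7 = 4)
X(o, p) = (-1 + o)*(4 + p) (X(o, p) = (o - 1)*(p + 4) = (-1 + o)*(4 + p))
m = 4 (m = 1 + 3 = 4)
J(P) = -32 + 33*P (J(P) = (-4 - 1*4 + 4*P + P*4)*4 + P = (-4 - 4 + 4*P + 4*P)*4 + P = (-8 + 8*P)*4 + P = (-32 + 32*P) + P = -32 + 33*P)
-84*J(-5) = -84*(-32 + 33*(-5)) = -84*(-32 - 165) = -84*(-197) = 16548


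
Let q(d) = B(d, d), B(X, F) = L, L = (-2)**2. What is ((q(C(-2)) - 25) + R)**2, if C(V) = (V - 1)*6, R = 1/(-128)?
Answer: 7230721/16384 ≈ 441.33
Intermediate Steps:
R = -1/128 ≈ -0.0078125
L = 4
B(X, F) = 4
C(V) = -6 + 6*V (C(V) = (-1 + V)*6 = -6 + 6*V)
q(d) = 4
((q(C(-2)) - 25) + R)**2 = ((4 - 25) - 1/128)**2 = (-21 - 1/128)**2 = (-2689/128)**2 = 7230721/16384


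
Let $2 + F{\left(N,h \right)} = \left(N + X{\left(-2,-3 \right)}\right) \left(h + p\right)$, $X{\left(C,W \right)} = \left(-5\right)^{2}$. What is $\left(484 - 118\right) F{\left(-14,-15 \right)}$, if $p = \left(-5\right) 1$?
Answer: $-81252$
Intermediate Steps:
$X{\left(C,W \right)} = 25$
$p = -5$
$F{\left(N,h \right)} = -2 + \left(-5 + h\right) \left(25 + N\right)$ ($F{\left(N,h \right)} = -2 + \left(N + 25\right) \left(h - 5\right) = -2 + \left(25 + N\right) \left(-5 + h\right) = -2 + \left(-5 + h\right) \left(25 + N\right)$)
$\left(484 - 118\right) F{\left(-14,-15 \right)} = \left(484 - 118\right) \left(-127 - -70 + 25 \left(-15\right) - -210\right) = 366 \left(-127 + 70 - 375 + 210\right) = 366 \left(-222\right) = -81252$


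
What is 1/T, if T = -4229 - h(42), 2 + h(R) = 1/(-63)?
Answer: -63/266300 ≈ -0.00023658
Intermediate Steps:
h(R) = -127/63 (h(R) = -2 + 1/(-63) = -2 - 1/63 = -127/63)
T = -266300/63 (T = -4229 - 1*(-127/63) = -4229 + 127/63 = -266300/63 ≈ -4227.0)
1/T = 1/(-266300/63) = -63/266300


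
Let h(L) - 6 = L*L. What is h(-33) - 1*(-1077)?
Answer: 2172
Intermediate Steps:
h(L) = 6 + L² (h(L) = 6 + L*L = 6 + L²)
h(-33) - 1*(-1077) = (6 + (-33)²) - 1*(-1077) = (6 + 1089) + 1077 = 1095 + 1077 = 2172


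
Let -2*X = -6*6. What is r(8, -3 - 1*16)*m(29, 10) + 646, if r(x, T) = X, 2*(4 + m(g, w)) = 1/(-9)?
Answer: 573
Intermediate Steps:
m(g, w) = -73/18 (m(g, w) = -4 + (½)/(-9) = -4 + (½)*(-⅑) = -4 - 1/18 = -73/18)
X = 18 (X = -(-3)*6 = -½*(-36) = 18)
r(x, T) = 18
r(8, -3 - 1*16)*m(29, 10) + 646 = 18*(-73/18) + 646 = -73 + 646 = 573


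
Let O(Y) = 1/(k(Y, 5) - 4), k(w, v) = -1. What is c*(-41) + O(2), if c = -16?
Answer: 3279/5 ≈ 655.80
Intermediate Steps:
O(Y) = -⅕ (O(Y) = 1/(-1 - 4) = 1/(-5) = -⅕)
c*(-41) + O(2) = -16*(-41) - ⅕ = 656 - ⅕ = 3279/5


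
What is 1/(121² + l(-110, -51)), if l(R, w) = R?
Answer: 1/14531 ≈ 6.8818e-5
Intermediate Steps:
1/(121² + l(-110, -51)) = 1/(121² - 110) = 1/(14641 - 110) = 1/14531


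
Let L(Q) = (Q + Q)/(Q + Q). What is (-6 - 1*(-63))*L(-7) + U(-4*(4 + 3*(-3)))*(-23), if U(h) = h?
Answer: -403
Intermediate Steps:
L(Q) = 1 (L(Q) = (2*Q)/((2*Q)) = (2*Q)*(1/(2*Q)) = 1)
(-6 - 1*(-63))*L(-7) + U(-4*(4 + 3*(-3)))*(-23) = (-6 - 1*(-63))*1 - 4*(4 + 3*(-3))*(-23) = (-6 + 63)*1 - 4*(4 - 9)*(-23) = 57*1 - 4*(-5)*(-23) = 57 + 20*(-23) = 57 - 460 = -403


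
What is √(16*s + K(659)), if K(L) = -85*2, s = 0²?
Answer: I*√170 ≈ 13.038*I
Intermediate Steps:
s = 0
K(L) = -170
√(16*s + K(659)) = √(16*0 - 170) = √(0 - 170) = √(-170) = I*√170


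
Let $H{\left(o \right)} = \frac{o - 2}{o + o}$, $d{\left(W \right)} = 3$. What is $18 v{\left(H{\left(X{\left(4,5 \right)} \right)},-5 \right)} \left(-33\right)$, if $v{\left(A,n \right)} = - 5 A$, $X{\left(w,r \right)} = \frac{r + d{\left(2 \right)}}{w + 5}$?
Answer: $- \frac{7425}{4} \approx -1856.3$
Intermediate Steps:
$X{\left(w,r \right)} = \frac{3 + r}{5 + w}$ ($X{\left(w,r \right)} = \frac{r + 3}{w + 5} = \frac{3 + r}{5 + w}$)
$H{\left(o \right)} = \frac{-2 + o}{2 o}$
$18 v{\left(H{\left(X{\left(4,5 \right)} \right)},-5 \right)} \left(-33\right) = 18 \left(- 5 \frac{-2 + \frac{3 + 5}{5 + 4}}{2 \frac{3 + 5}{5 + 4}}\right) \left(-33\right) = 18 \left(- 5 \frac{-2 + \frac{1}{9} \cdot 8}{2 \cdot \frac{1}{9} \cdot 8}\right) \left(-33\right) = 18 \left(- 5 \frac{-2 + \frac{8}{9}}{2 \cdot \frac{8}{9}}\right) \left(-33\right) = 18 \left(- 5 \cdot \frac{1}{2} \cdot \frac{9}{8} \left(- \frac{10}{9}\right)\right) \left(-33\right) = 18 \left(\left(-5\right) \left(- \frac{5}{8}\right)\right) \left(-33\right) = 18 \cdot \frac{25}{8} \left(-33\right) = \frac{225}{4} \left(-33\right) = - \frac{7425}{4}$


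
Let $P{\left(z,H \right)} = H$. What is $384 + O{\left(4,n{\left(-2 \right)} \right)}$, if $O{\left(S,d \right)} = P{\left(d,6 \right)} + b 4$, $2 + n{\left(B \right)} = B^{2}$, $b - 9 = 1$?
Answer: $430$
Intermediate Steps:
$b = 10$ ($b = 9 + 1 = 10$)
$n{\left(B \right)} = -2 + B^{2}$
$O{\left(S,d \right)} = 46$ ($O{\left(S,d \right)} = 6 + 10 \cdot 4 = 6 + 40 = 46$)
$384 + O{\left(4,n{\left(-2 \right)} \right)} = 384 + 46 = 430$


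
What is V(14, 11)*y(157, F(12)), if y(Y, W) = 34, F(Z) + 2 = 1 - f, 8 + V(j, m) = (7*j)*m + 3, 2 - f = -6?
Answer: 36482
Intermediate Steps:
f = 8 (f = 2 - 1*(-6) = 2 + 6 = 8)
V(j, m) = -5 + 7*j*m (V(j, m) = -8 + ((7*j)*m + 3) = -8 + (7*j*m + 3) = -8 + (3 + 7*j*m) = -5 + 7*j*m)
F(Z) = -9 (F(Z) = -2 + (1 - 1*8) = -2 + (1 - 8) = -2 - 7 = -9)
V(14, 11)*y(157, F(12)) = (-5 + 7*14*11)*34 = (-5 + 1078)*34 = 1073*34 = 36482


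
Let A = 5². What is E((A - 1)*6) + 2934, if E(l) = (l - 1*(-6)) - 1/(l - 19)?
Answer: 385499/125 ≈ 3084.0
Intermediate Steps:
A = 25
E(l) = 6 + l - 1/(-19 + l) (E(l) = (l + 6) - 1/(-19 + l) = (6 + l) - 1/(-19 + l) = 6 + l - 1/(-19 + l))
E((A - 1)*6) + 2934 = (-115 + ((25 - 1)*6)² - 13*(25 - 1)*6)/(-19 + (25 - 1)*6) + 2934 = (-115 + (24*6)² - 312*6)/(-19 + 24*6) + 2934 = (-115 + 144² - 13*144)/(-19 + 144) + 2934 = (-115 + 20736 - 1872)/125 + 2934 = (1/125)*18749 + 2934 = 18749/125 + 2934 = 385499/125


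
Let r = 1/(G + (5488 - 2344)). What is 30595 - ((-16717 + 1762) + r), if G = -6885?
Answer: 170402551/3741 ≈ 45550.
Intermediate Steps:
r = -1/3741 (r = 1/(-6885 + (5488 - 2344)) = 1/(-6885 + 3144) = 1/(-3741) = -1/3741 ≈ -0.00026731)
30595 - ((-16717 + 1762) + r) = 30595 - ((-16717 + 1762) - 1/3741) = 30595 - (-14955 - 1/3741) = 30595 - 1*(-55946656/3741) = 30595 + 55946656/3741 = 170402551/3741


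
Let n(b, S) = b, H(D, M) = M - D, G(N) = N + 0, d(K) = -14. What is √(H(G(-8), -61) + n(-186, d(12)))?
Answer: I*√239 ≈ 15.46*I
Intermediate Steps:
G(N) = N
√(H(G(-8), -61) + n(-186, d(12))) = √((-61 - 1*(-8)) - 186) = √((-61 + 8) - 186) = √(-53 - 186) = √(-239) = I*√239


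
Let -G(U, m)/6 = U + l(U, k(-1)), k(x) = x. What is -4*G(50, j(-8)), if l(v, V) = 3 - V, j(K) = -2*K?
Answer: 1296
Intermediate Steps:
G(U, m) = -24 - 6*U (G(U, m) = -6*(U + (3 - 1*(-1))) = -6*(U + (3 + 1)) = -6*(U + 4) = -6*(4 + U) = -24 - 6*U)
-4*G(50, j(-8)) = -4*(-24 - 6*50) = -4*(-24 - 300) = -4*(-324) = 1296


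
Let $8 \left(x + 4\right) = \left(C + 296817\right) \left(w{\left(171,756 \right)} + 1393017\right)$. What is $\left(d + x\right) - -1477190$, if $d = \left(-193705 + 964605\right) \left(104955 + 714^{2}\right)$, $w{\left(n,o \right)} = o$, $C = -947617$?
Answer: $360529589536$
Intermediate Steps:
$x = -113383433554$ ($x = -4 + \frac{\left(-947617 + 296817\right) \left(756 + 1393017\right)}{8} = -4 + \frac{\left(-650800\right) 1393773}{8} = -4 + \frac{1}{8} \left(-907067468400\right) = -4 - 113383433550 = -113383433554$)
$d = 473911545900$ ($d = 770900 \left(104955 + 509796\right) = 770900 \cdot 614751 = 473911545900$)
$\left(d + x\right) - -1477190 = \left(473911545900 - 113383433554\right) - -1477190 = 360528112346 + 1477190 = 360529589536$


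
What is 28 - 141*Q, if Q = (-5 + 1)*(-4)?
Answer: -2228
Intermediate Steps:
Q = 16 (Q = -4*(-4) = 16)
28 - 141*Q = 28 - 141*16 = 28 - 2256 = -2228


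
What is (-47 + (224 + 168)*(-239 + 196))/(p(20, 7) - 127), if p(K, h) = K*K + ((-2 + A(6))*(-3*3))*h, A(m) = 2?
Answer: -16903/273 ≈ -61.916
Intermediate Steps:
p(K, h) = K² (p(K, h) = K*K + ((-2 + 2)*(-3*3))*h = K² + (0*(-9))*h = K² + 0*h = K² + 0 = K²)
(-47 + (224 + 168)*(-239 + 196))/(p(20, 7) - 127) = (-47 + (224 + 168)*(-239 + 196))/(20² - 127) = (-47 + 392*(-43))/(400 - 127) = (-47 - 16856)/273 = -16903*1/273 = -16903/273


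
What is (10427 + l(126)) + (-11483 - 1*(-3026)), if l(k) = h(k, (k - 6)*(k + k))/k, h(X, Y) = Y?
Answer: 2210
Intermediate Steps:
l(k) = -12 + 2*k (l(k) = ((k - 6)*(k + k))/k = ((-6 + k)*(2*k))/k = (2*k*(-6 + k))/k = -12 + 2*k)
(10427 + l(126)) + (-11483 - 1*(-3026)) = (10427 + (-12 + 2*126)) + (-11483 - 1*(-3026)) = (10427 + (-12 + 252)) + (-11483 + 3026) = (10427 + 240) - 8457 = 10667 - 8457 = 2210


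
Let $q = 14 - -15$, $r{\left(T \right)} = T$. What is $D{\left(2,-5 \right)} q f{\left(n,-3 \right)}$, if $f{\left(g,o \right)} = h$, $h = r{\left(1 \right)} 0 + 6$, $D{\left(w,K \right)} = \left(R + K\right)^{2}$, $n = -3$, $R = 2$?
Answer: $1566$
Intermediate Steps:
$q = 29$ ($q = 14 + 15 = 29$)
$D{\left(w,K \right)} = \left(2 + K\right)^{2}$
$h = 6$ ($h = 1 \cdot 0 + 6 = 0 + 6 = 6$)
$f{\left(g,o \right)} = 6$
$D{\left(2,-5 \right)} q f{\left(n,-3 \right)} = \left(2 - 5\right)^{2} \cdot 29 \cdot 6 = \left(-3\right)^{2} \cdot 29 \cdot 6 = 9 \cdot 29 \cdot 6 = 261 \cdot 6 = 1566$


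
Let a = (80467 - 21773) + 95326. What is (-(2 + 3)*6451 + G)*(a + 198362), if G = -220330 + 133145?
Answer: -42088506080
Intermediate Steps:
G = -87185
a = 154020 (a = 58694 + 95326 = 154020)
(-(2 + 3)*6451 + G)*(a + 198362) = (-(2 + 3)*6451 - 87185)*(154020 + 198362) = (-1*5*6451 - 87185)*352382 = (-5*6451 - 87185)*352382 = (-32255 - 87185)*352382 = -119440*352382 = -42088506080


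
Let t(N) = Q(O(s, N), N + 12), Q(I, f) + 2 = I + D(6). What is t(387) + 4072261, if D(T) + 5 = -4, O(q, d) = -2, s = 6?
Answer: 4072248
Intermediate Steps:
D(T) = -9 (D(T) = -5 - 4 = -9)
Q(I, f) = -11 + I (Q(I, f) = -2 + (I - 9) = -2 + (-9 + I) = -11 + I)
t(N) = -13 (t(N) = -11 - 2 = -13)
t(387) + 4072261 = -13 + 4072261 = 4072248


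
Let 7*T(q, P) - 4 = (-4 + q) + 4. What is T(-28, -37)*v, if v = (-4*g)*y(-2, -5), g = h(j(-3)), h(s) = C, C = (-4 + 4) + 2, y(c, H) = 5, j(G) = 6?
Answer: 960/7 ≈ 137.14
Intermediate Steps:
C = 2 (C = 0 + 2 = 2)
h(s) = 2
g = 2
v = -40 (v = -4*2*5 = -8*5 = -40)
T(q, P) = 4/7 + q/7 (T(q, P) = 4/7 + ((-4 + q) + 4)/7 = 4/7 + q/7)
T(-28, -37)*v = (4/7 + (⅐)*(-28))*(-40) = (4/7 - 4)*(-40) = -24/7*(-40) = 960/7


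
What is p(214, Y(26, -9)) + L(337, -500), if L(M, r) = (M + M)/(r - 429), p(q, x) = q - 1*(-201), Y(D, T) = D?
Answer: 384861/929 ≈ 414.27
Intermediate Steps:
p(q, x) = 201 + q (p(q, x) = q + 201 = 201 + q)
L(M, r) = 2*M/(-429 + r) (L(M, r) = (2*M)/(-429 + r) = 2*M/(-429 + r))
p(214, Y(26, -9)) + L(337, -500) = (201 + 214) + 2*337/(-429 - 500) = 415 + 2*337/(-929) = 415 + 2*337*(-1/929) = 415 - 674/929 = 384861/929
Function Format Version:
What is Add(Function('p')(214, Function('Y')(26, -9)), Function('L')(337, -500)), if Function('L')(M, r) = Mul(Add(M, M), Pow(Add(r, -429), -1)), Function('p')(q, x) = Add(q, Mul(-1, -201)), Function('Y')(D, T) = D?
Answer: Rational(384861, 929) ≈ 414.27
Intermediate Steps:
Function('p')(q, x) = Add(201, q) (Function('p')(q, x) = Add(q, 201) = Add(201, q))
Function('L')(M, r) = Mul(2, M, Pow(Add(-429, r), -1)) (Function('L')(M, r) = Mul(Mul(2, M), Pow(Add(-429, r), -1)) = Mul(2, M, Pow(Add(-429, r), -1)))
Add(Function('p')(214, Function('Y')(26, -9)), Function('L')(337, -500)) = Add(Add(201, 214), Mul(2, 337, Pow(Add(-429, -500), -1))) = Add(415, Mul(2, 337, Pow(-929, -1))) = Add(415, Mul(2, 337, Rational(-1, 929))) = Add(415, Rational(-674, 929)) = Rational(384861, 929)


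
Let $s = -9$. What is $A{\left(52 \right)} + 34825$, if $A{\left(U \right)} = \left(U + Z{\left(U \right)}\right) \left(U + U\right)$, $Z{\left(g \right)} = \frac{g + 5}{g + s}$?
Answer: $\frac{1735947}{43} \approx 40371.0$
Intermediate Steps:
$Z{\left(g \right)} = \frac{5 + g}{-9 + g}$ ($Z{\left(g \right)} = \frac{g + 5}{g - 9} = \frac{5 + g}{-9 + g}$)
$A{\left(U \right)} = 2 U \left(U + \frac{5 + U}{-9 + U}\right)$ ($A{\left(U \right)} = \left(U + \frac{5 + U}{-9 + U}\right) \left(U + U\right) = \left(U + \frac{5 + U}{-9 + U}\right) 2 U = 2 U \left(U + \frac{5 + U}{-9 + U}\right)$)
$A{\left(52 \right)} + 34825 = 2 \cdot 52 \frac{1}{-9 + 52} \left(5 + 52 + 52 \left(-9 + 52\right)\right) + 34825 = 2 \cdot 52 \cdot \frac{1}{43} \left(5 + 52 + 52 \cdot 43\right) + 34825 = 2 \cdot 52 \cdot \frac{1}{43} \left(5 + 52 + 2236\right) + 34825 = 2 \cdot 52 \cdot \frac{1}{43} \cdot 2293 + 34825 = \frac{238472}{43} + 34825 = \frac{1735947}{43}$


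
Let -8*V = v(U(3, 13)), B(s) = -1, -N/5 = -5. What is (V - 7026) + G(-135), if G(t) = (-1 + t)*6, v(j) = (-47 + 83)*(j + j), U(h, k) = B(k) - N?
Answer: -7608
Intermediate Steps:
N = 25 (N = -5*(-5) = 25)
U(h, k) = -26 (U(h, k) = -1 - 1*25 = -1 - 25 = -26)
v(j) = 72*j (v(j) = 36*(2*j) = 72*j)
V = 234 (V = -9*(-26) = -1/8*(-1872) = 234)
G(t) = -6 + 6*t
(V - 7026) + G(-135) = (234 - 7026) + (-6 + 6*(-135)) = -6792 + (-6 - 810) = -6792 - 816 = -7608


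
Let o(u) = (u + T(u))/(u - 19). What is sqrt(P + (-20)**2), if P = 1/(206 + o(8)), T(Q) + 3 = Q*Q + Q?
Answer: sqrt(15840599)/199 ≈ 20.000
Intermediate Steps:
T(Q) = -3 + Q + Q**2 (T(Q) = -3 + (Q*Q + Q) = -3 + (Q**2 + Q) = -3 + (Q + Q**2) = -3 + Q + Q**2)
o(u) = (-3 + u**2 + 2*u)/(-19 + u) (o(u) = (u + (-3 + u + u**2))/(u - 19) = (-3 + u**2 + 2*u)/(-19 + u))
P = 1/199 (P = 1/(206 + (-3 + 8**2 + 2*8)/(-19 + 8)) = 1/(206 + (-3 + 64 + 16)/(-11)) = 1/(206 - 1/11*77) = 1/(206 - 7) = 1/199 ≈ 0.0050251)
sqrt(P + (-20)**2) = sqrt(1/199 + (-20)**2) = sqrt(1/199 + 400) = sqrt(79601/199) = sqrt(15840599)/199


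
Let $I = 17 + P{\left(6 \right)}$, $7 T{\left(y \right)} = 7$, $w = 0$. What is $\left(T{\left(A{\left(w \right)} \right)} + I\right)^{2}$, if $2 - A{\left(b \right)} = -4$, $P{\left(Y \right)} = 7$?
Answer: $625$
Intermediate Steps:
$A{\left(b \right)} = 6$ ($A{\left(b \right)} = 2 - -4 = 2 + 4 = 6$)
$T{\left(y \right)} = 1$ ($T{\left(y \right)} = \frac{1}{7} \cdot 7 = 1$)
$I = 24$ ($I = 17 + 7 = 24$)
$\left(T{\left(A{\left(w \right)} \right)} + I\right)^{2} = \left(1 + 24\right)^{2} = 25^{2} = 625$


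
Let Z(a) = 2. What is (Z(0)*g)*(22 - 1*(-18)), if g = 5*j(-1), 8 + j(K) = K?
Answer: -3600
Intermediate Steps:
j(K) = -8 + K
g = -45 (g = 5*(-8 - 1) = 5*(-9) = -45)
(Z(0)*g)*(22 - 1*(-18)) = (2*(-45))*(22 - 1*(-18)) = -90*(22 + 18) = -90*40 = -3600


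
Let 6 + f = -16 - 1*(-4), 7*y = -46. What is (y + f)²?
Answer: 29584/49 ≈ 603.75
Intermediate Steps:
y = -46/7 (y = (⅐)*(-46) = -46/7 ≈ -6.5714)
f = -18 (f = -6 + (-16 - 1*(-4)) = -6 + (-16 + 4) = -6 - 12 = -18)
(y + f)² = (-46/7 - 18)² = (-172/7)² = 29584/49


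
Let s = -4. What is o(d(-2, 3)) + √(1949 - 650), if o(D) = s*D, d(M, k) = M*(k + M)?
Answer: 8 + √1299 ≈ 44.042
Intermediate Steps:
d(M, k) = M*(M + k)
o(D) = -4*D
o(d(-2, 3)) + √(1949 - 650) = -(-8)*(-2 + 3) + √(1949 - 650) = -(-8) + √1299 = -4*(-2) + √1299 = 8 + √1299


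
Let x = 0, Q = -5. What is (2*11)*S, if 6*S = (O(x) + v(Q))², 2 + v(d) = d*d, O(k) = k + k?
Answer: 5819/3 ≈ 1939.7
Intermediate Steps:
O(k) = 2*k
v(d) = -2 + d² (v(d) = -2 + d*d = -2 + d²)
S = 529/6 (S = (2*0 + (-2 + (-5)²))²/6 = (0 + (-2 + 25))²/6 = (0 + 23)²/6 = (⅙)*23² = (⅙)*529 = 529/6 ≈ 88.167)
(2*11)*S = (2*11)*(529/6) = 22*(529/6) = 5819/3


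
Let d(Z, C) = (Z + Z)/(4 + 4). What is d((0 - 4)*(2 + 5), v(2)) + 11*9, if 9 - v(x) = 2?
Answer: 92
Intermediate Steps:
v(x) = 7 (v(x) = 9 - 1*2 = 9 - 2 = 7)
d(Z, C) = Z/4 (d(Z, C) = (2*Z)/8 = (2*Z)*(⅛) = Z/4)
d((0 - 4)*(2 + 5), v(2)) + 11*9 = ((0 - 4)*(2 + 5))/4 + 11*9 = (-4*7)/4 + 99 = (¼)*(-28) + 99 = -7 + 99 = 92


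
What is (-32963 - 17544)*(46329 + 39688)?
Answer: -4344460619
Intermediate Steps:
(-32963 - 17544)*(46329 + 39688) = -50507*86017 = -4344460619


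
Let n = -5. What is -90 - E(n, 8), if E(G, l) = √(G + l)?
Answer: -90 - √3 ≈ -91.732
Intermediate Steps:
-90 - E(n, 8) = -90 - √(-5 + 8) = -90 - √3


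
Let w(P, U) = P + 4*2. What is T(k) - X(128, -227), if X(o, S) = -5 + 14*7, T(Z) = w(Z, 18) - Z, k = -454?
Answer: -85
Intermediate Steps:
w(P, U) = 8 + P (w(P, U) = P + 8 = 8 + P)
T(Z) = 8 (T(Z) = (8 + Z) - Z = 8)
X(o, S) = 93 (X(o, S) = -5 + 98 = 93)
T(k) - X(128, -227) = 8 - 1*93 = 8 - 93 = -85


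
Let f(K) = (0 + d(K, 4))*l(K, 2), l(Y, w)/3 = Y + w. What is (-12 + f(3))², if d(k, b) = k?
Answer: 1089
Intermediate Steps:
l(Y, w) = 3*Y + 3*w (l(Y, w) = 3*(Y + w) = 3*Y + 3*w)
f(K) = K*(6 + 3*K) (f(K) = (0 + K)*(3*K + 3*2) = K*(3*K + 6) = K*(6 + 3*K))
(-12 + f(3))² = (-12 + 3*3*(2 + 3))² = (-12 + 3*3*5)² = (-12 + 45)² = 33² = 1089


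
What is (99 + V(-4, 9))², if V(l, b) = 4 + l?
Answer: 9801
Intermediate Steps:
(99 + V(-4, 9))² = (99 + (4 - 4))² = (99 + 0)² = 99² = 9801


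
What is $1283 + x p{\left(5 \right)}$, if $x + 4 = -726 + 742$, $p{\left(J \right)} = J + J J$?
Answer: $1643$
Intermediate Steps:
$p{\left(J \right)} = J + J^{2}$
$x = 12$ ($x = -4 + \left(-726 + 742\right) = -4 + 16 = 12$)
$1283 + x p{\left(5 \right)} = 1283 + 12 \cdot 5 \left(1 + 5\right) = 1283 + 12 \cdot 5 \cdot 6 = 1283 + 12 \cdot 30 = 1283 + 360 = 1643$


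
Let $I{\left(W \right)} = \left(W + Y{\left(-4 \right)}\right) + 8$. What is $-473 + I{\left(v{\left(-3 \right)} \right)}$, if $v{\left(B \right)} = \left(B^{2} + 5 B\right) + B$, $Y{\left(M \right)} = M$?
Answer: $-478$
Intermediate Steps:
$v{\left(B \right)} = B^{2} + 6 B$
$I{\left(W \right)} = 4 + W$ ($I{\left(W \right)} = \left(W - 4\right) + 8 = \left(-4 + W\right) + 8 = 4 + W$)
$-473 + I{\left(v{\left(-3 \right)} \right)} = -473 + \left(4 - 3 \left(6 - 3\right)\right) = -473 + \left(4 - 9\right) = -473 - 5 = -478$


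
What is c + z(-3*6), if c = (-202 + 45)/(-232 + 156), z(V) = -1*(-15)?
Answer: 1297/76 ≈ 17.066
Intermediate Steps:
z(V) = 15
c = 157/76 (c = -157/(-76) = -157*(-1/76) = 157/76 ≈ 2.0658)
c + z(-3*6) = 157/76 + 15 = 1297/76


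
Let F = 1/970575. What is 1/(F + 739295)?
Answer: 970575/717541244626 ≈ 1.3526e-6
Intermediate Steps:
F = 1/970575 ≈ 1.0303e-6
1/(F + 739295) = 1/(1/970575 + 739295) = 1/(717541244626/970575) = 970575/717541244626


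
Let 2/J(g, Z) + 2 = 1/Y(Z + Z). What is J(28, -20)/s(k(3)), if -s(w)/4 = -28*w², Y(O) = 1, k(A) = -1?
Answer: -1/56 ≈ -0.017857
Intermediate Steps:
s(w) = 112*w² (s(w) = -(-112)*w² = 112*w²)
J(g, Z) = -2 (J(g, Z) = 2/(-2 + 1/1) = 2/(-2 + 1) = 2/(-1) = 2*(-1) = -2)
J(28, -20)/s(k(3)) = -2/(112*(-1)²) = -2/(112*1) = -2/112 = -2*1/112 = -1/56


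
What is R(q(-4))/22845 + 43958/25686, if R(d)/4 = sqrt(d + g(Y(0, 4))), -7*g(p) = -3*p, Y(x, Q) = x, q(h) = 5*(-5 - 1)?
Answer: 21979/12843 + 4*I*sqrt(30)/22845 ≈ 1.7114 + 0.00095902*I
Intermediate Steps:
q(h) = -30 (q(h) = 5*(-6) = -30)
g(p) = 3*p/7 (g(p) = -(-3)*p/7 = 3*p/7)
R(d) = 4*sqrt(d) (R(d) = 4*sqrt(d + (3/7)*0) = 4*sqrt(d + 0) = 4*sqrt(d))
R(q(-4))/22845 + 43958/25686 = (4*sqrt(-30))/22845 + 43958/25686 = (4*(I*sqrt(30)))*(1/22845) + 43958*(1/25686) = (4*I*sqrt(30))*(1/22845) + 21979/12843 = 4*I*sqrt(30)/22845 + 21979/12843 = 21979/12843 + 4*I*sqrt(30)/22845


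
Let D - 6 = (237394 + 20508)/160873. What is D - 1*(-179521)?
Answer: 28881304973/160873 ≈ 1.7953e+5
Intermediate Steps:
D = 1223140/160873 (D = 6 + (237394 + 20508)/160873 = 6 + 257902*(1/160873) = 6 + 257902/160873 = 1223140/160873 ≈ 7.6031)
D - 1*(-179521) = 1223140/160873 - 1*(-179521) = 1223140/160873 + 179521 = 28881304973/160873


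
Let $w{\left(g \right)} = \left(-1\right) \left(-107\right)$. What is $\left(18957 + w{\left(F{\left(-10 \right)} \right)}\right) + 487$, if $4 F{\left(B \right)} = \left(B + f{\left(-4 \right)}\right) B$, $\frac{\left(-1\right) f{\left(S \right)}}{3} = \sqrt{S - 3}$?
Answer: $19551$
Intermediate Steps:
$f{\left(S \right)} = - 3 \sqrt{-3 + S}$ ($f{\left(S \right)} = - 3 \sqrt{S - 3} = - 3 \sqrt{-3 + S}$)
$F{\left(B \right)} = \frac{B \left(B - 3 i \sqrt{7}\right)}{4}$ ($F{\left(B \right)} = \frac{\left(B - 3 \sqrt{-3 - 4}\right) B}{4} = \frac{\left(B - 3 \sqrt{-7}\right) B}{4} = \frac{\left(B - 3 i \sqrt{7}\right) B}{4} = \frac{B \left(B - 3 i \sqrt{7}\right)}{4}$)
$w{\left(g \right)} = 107$
$\left(18957 + w{\left(F{\left(-10 \right)} \right)}\right) + 487 = \left(18957 + 107\right) + 487 = 19064 + 487 = 19551$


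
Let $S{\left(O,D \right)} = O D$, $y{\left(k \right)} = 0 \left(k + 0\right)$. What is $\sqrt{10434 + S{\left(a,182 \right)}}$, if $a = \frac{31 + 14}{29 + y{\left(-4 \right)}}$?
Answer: $\frac{2 \sqrt{2253126}}{29} \approx 103.52$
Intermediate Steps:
$y{\left(k \right)} = 0$ ($y{\left(k \right)} = 0 k = 0$)
$a = \frac{45}{29}$ ($a = \frac{31 + 14}{29 + 0} = \frac{45}{29} \approx 1.5517$)
$S{\left(O,D \right)} = D O$
$\sqrt{10434 + S{\left(a,182 \right)}} = \sqrt{10434 + 182 \cdot \frac{45}{29}} = \sqrt{10434 + \frac{8190}{29}} = \sqrt{\frac{310776}{29}} = \frac{2 \sqrt{2253126}}{29}$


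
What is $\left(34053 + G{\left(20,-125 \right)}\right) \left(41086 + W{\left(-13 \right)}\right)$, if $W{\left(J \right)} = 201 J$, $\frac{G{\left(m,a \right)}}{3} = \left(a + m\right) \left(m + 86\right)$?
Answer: $25507599$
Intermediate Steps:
$G{\left(m,a \right)} = 3 \left(86 + m\right) \left(a + m\right)$ ($G{\left(m,a \right)} = 3 \left(a + m\right) \left(m + 86\right) = 3 \left(a + m\right) \left(86 + m\right) = 3 \left(86 + m\right) \left(a + m\right)$)
$\left(34053 + G{\left(20,-125 \right)}\right) \left(41086 + W{\left(-13 \right)}\right) = \left(34053 + \left(3 \cdot 20^{2} + 258 \left(-125\right) + 258 \cdot 20 + 3 \left(-125\right) 20\right)\right) \left(41086 + 201 \left(-13\right)\right) = \left(34053 + \left(3 \cdot 400 - 32250 + 5160 - 7500\right)\right) \left(41086 - 2613\right) = \left(34053 + \left(1200 - 32250 + 5160 - 7500\right)\right) 38473 = \left(34053 - 33390\right) 38473 = 663 \cdot 38473 = 25507599$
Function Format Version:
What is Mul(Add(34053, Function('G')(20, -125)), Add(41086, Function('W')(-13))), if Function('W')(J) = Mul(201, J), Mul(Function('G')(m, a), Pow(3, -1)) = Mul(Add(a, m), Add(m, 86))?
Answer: 25507599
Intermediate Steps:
Function('G')(m, a) = Mul(3, Add(86, m), Add(a, m)) (Function('G')(m, a) = Mul(3, Mul(Add(a, m), Add(m, 86))) = Mul(3, Mul(Add(a, m), Add(86, m))) = Mul(3, Mul(Add(86, m), Add(a, m))) = Mul(3, Add(86, m), Add(a, m)))
Mul(Add(34053, Function('G')(20, -125)), Add(41086, Function('W')(-13))) = Mul(Add(34053, Add(Mul(3, Pow(20, 2)), Mul(258, -125), Mul(258, 20), Mul(3, -125, 20))), Add(41086, Mul(201, -13))) = Mul(Add(34053, Add(Mul(3, 400), -32250, 5160, -7500)), Add(41086, -2613)) = Mul(Add(34053, Add(1200, -32250, 5160, -7500)), 38473) = Mul(Add(34053, -33390), 38473) = Mul(663, 38473) = 25507599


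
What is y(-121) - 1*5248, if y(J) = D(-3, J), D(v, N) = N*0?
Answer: -5248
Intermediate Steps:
D(v, N) = 0
y(J) = 0
y(-121) - 1*5248 = 0 - 1*5248 = 0 - 5248 = -5248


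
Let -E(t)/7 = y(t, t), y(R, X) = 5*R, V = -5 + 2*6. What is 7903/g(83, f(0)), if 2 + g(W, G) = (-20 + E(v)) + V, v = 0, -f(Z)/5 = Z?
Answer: -7903/15 ≈ -526.87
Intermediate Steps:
f(Z) = -5*Z
V = 7 (V = -5 + 12 = 7)
E(t) = -35*t
g(W, G) = -15 (g(W, G) = -2 + ((-20 - 35*0) + 7) = -2 + ((-20 + 0) + 7) = -2 + (-20 + 7) = -2 - 13 = -15)
7903/g(83, f(0)) = 7903/(-15) = 7903*(-1/15) = -7903/15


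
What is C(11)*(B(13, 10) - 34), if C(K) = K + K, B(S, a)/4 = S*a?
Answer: 10692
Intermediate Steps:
B(S, a) = 4*S*a (B(S, a) = 4*(S*a) = 4*S*a)
C(K) = 2*K
C(11)*(B(13, 10) - 34) = (2*11)*(4*13*10 - 34) = 22*(520 - 34) = 22*486 = 10692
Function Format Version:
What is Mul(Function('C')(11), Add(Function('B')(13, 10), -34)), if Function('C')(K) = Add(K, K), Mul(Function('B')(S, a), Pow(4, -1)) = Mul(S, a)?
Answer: 10692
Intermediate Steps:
Function('B')(S, a) = Mul(4, S, a) (Function('B')(S, a) = Mul(4, Mul(S, a)) = Mul(4, S, a))
Function('C')(K) = Mul(2, K)
Mul(Function('C')(11), Add(Function('B')(13, 10), -34)) = Mul(Mul(2, 11), Add(Mul(4, 13, 10), -34)) = Mul(22, Add(520, -34)) = Mul(22, 486) = 10692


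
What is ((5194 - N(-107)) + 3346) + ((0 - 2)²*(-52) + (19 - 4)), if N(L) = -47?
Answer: 8394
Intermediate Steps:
((5194 - N(-107)) + 3346) + ((0 - 2)²*(-52) + (19 - 4)) = ((5194 - 1*(-47)) + 3346) + ((0 - 2)²*(-52) + (19 - 4)) = ((5194 + 47) + 3346) + ((-2)²*(-52) + 15) = (5241 + 3346) + (4*(-52) + 15) = 8587 + (-208 + 15) = 8587 - 193 = 8394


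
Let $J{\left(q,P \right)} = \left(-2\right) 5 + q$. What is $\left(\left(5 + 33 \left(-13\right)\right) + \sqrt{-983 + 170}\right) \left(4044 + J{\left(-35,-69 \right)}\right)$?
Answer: $-1695576 + 3999 i \sqrt{813} \approx -1.6956 \cdot 10^{6} + 1.1402 \cdot 10^{5} i$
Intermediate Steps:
$J{\left(q,P \right)} = -10 + q$
$\left(\left(5 + 33 \left(-13\right)\right) + \sqrt{-983 + 170}\right) \left(4044 + J{\left(-35,-69 \right)}\right) = \left(\left(5 + 33 \left(-13\right)\right) + \sqrt{-983 + 170}\right) \left(4044 - 45\right) = \left(\left(5 - 429\right) + \sqrt{-813}\right) \left(4044 - 45\right) = \left(-424 + i \sqrt{813}\right) 3999 = -1695576 + 3999 i \sqrt{813}$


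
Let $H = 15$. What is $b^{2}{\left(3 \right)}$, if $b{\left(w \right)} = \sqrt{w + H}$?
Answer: $18$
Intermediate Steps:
$b{\left(w \right)} = \sqrt{15 + w}$ ($b{\left(w \right)} = \sqrt{w + 15} = \sqrt{15 + w}$)
$b^{2}{\left(3 \right)} = \left(\sqrt{15 + 3}\right)^{2} = \left(\sqrt{18}\right)^{2} = \left(3 \sqrt{2}\right)^{2} = 18$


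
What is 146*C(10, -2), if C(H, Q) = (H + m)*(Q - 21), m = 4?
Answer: -47012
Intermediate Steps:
C(H, Q) = (-21 + Q)*(4 + H) (C(H, Q) = (H + 4)*(Q - 21) = (4 + H)*(-21 + Q) = (-21 + Q)*(4 + H))
146*C(10, -2) = 146*(-84 - 21*10 + 4*(-2) + 10*(-2)) = 146*(-84 - 210 - 8 - 20) = 146*(-322) = -47012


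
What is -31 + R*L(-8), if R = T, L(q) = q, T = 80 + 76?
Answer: -1279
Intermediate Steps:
T = 156
R = 156
-31 + R*L(-8) = -31 + 156*(-8) = -31 - 1248 = -1279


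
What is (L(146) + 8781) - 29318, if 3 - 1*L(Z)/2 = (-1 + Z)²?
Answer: -62581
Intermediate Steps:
L(Z) = 6 - 2*(-1 + Z)²
(L(146) + 8781) - 29318 = ((6 - 2*(-1 + 146)²) + 8781) - 29318 = ((6 - 2*145²) + 8781) - 29318 = ((6 - 2*21025) + 8781) - 29318 = ((6 - 42050) + 8781) - 29318 = (-42044 + 8781) - 29318 = -33263 - 29318 = -62581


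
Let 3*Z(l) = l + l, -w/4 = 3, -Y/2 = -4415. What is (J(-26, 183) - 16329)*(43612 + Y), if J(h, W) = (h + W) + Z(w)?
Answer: -848511560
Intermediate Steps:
Y = 8830 (Y = -2*(-4415) = 8830)
w = -12 (w = -4*3 = -12)
Z(l) = 2*l/3 (Z(l) = (l + l)/3 = (2*l)/3 = 2*l/3)
J(h, W) = -8 + W + h (J(h, W) = (h + W) + (⅔)*(-12) = (W + h) - 8 = -8 + W + h)
(J(-26, 183) - 16329)*(43612 + Y) = ((-8 + 183 - 26) - 16329)*(43612 + 8830) = (149 - 16329)*52442 = -16180*52442 = -848511560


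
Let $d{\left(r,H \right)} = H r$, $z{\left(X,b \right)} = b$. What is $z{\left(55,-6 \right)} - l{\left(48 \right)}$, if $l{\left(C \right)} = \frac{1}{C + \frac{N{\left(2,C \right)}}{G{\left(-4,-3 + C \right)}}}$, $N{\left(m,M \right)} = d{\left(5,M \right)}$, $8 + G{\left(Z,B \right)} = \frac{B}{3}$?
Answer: $- \frac{3463}{576} \approx -6.0122$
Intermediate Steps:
$G{\left(Z,B \right)} = -8 + \frac{B}{3}$
$N{\left(m,M \right)} = 5 M$ ($N{\left(m,M \right)} = M 5 = 5 M$)
$l{\left(C \right)} = \frac{1}{C + \frac{5 C}{-9 + \frac{C}{3}}}$ ($l{\left(C \right)} = \frac{1}{C + \frac{5 C}{-8 + \frac{-3 + C}{3}}} = \frac{1}{C + \frac{5 C}{-8 + \left(-1 + \frac{C}{3}\right)}} = \frac{1}{C + \frac{5 C}{-9 + \frac{C}{3}}}$)
$z{\left(55,-6 \right)} - l{\left(48 \right)} = -6 - \frac{-27 + 48}{48 \left(-12 + 48\right)} = -6 - \frac{1}{48} \cdot \frac{1}{36} \cdot 21 = -6 - \frac{7}{576} = - \frac{3463}{576}$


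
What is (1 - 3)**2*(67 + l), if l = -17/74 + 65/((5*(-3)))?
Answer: 27722/111 ≈ 249.75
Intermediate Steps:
l = -1013/222 (l = -17*1/74 + 65/(-15) = -17/74 + 65*(-1/15) = -17/74 - 13/3 = -1013/222 ≈ -4.5631)
(1 - 3)**2*(67 + l) = (1 - 3)**2*(67 - 1013/222) = (-2)**2*(13861/222) = 4*(13861/222) = 27722/111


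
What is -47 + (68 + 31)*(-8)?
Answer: -839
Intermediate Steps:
-47 + (68 + 31)*(-8) = -47 + 99*(-8) = -47 - 792 = -839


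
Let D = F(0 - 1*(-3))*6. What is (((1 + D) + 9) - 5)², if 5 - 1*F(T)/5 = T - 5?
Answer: 46225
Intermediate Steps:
F(T) = 50 - 5*T (F(T) = 25 - 5*(T - 5) = 25 - 5*(-5 + T) = 25 + (25 - 5*T) = 50 - 5*T)
D = 210 (D = (50 - 5*(0 - 1*(-3)))*6 = (50 - 5*(0 + 3))*6 = (50 - 5*3)*6 = (50 - 15)*6 = 35*6 = 210)
(((1 + D) + 9) - 5)² = (((1 + 210) + 9) - 5)² = ((211 + 9) - 5)² = (220 - 5)² = 215² = 46225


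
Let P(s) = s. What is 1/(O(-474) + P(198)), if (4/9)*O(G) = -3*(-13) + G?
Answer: -4/3123 ≈ -0.0012808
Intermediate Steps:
O(G) = 351/4 + 9*G/4 (O(G) = 9*(-3*(-13) + G)/4 = 9*(39 + G)/4 = 351/4 + 9*G/4)
1/(O(-474) + P(198)) = 1/((351/4 + (9/4)*(-474)) + 198) = 1/((351/4 - 2133/2) + 198) = 1/(-3915/4 + 198) = 1/(-3123/4) = -4/3123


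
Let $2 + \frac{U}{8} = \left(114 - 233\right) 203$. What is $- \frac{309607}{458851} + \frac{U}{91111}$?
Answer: $- \frac{116891653849}{41806373461} \approx -2.796$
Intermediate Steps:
$U = -193272$ ($U = -16 + 8 \left(114 - 233\right) 203 = -16 + 8 \left(\left(-119\right) 203\right) = -16 + 8 \left(-24157\right) = -16 - 193256 = -193272$)
$- \frac{309607}{458851} + \frac{U}{91111} = - \frac{309607}{458851} - \frac{193272}{91111} = - \frac{116891653849}{41806373461}$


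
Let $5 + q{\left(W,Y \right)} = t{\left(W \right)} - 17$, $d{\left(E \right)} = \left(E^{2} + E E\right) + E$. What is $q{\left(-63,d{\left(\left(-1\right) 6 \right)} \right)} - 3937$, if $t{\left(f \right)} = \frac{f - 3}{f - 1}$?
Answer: $- \frac{126655}{32} \approx -3958.0$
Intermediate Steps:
$t{\left(f \right)} = \frac{-3 + f}{-1 + f}$
$d{\left(E \right)} = E + 2 E^{2}$ ($d{\left(E \right)} = \left(E^{2} + E^{2}\right) + E = 2 E^{2} + E = E + 2 E^{2}$)
$q{\left(W,Y \right)} = -22 + \frac{-3 + W}{-1 + W}$ ($q{\left(W,Y \right)} = -5 + \left(\frac{-3 + W}{-1 + W} - 17\right) = -5 + \left(-17 + \frac{-3 + W}{-1 + W}\right) = -22 + \frac{-3 + W}{-1 + W}$)
$q{\left(-63,d{\left(\left(-1\right) 6 \right)} \right)} - 3937 = \frac{19 - -1323}{-1 - 63} - 3937 = \frac{19 + 1323}{-64} - 3937 = \left(- \frac{1}{64}\right) 1342 - 3937 = - \frac{671}{32} - 3937 = - \frac{126655}{32}$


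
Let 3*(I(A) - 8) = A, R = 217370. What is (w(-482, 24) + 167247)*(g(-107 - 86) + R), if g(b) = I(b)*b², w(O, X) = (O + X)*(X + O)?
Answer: -2127462139681/3 ≈ -7.0915e+11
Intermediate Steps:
I(A) = 8 + A/3
w(O, X) = (O + X)² (w(O, X) = (O + X)*(O + X) = (O + X)²)
g(b) = b²*(8 + b/3) (g(b) = (8 + b/3)*b² = b²*(8 + b/3))
(w(-482, 24) + 167247)*(g(-107 - 86) + R) = ((-482 + 24)² + 167247)*((-107 - 86)²*(24 + (-107 - 86))/3 + 217370) = ((-458)² + 167247)*((⅓)*(-193)²*(24 - 193) + 217370) = (209764 + 167247)*((⅓)*37249*(-169) + 217370) = 377011*(-6295081/3 + 217370) = 377011*(-5642971/3) = -2127462139681/3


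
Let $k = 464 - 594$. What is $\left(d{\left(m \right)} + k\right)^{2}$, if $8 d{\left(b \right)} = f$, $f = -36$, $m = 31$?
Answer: $\frac{72361}{4} \approx 18090.0$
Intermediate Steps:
$d{\left(b \right)} = - \frac{9}{2}$ ($d{\left(b \right)} = \frac{1}{8} \left(-36\right) = - \frac{9}{2}$)
$k = -130$
$\left(d{\left(m \right)} + k\right)^{2} = \left(- \frac{9}{2} - 130\right)^{2} = \left(- \frac{269}{2}\right)^{2} = \frac{72361}{4}$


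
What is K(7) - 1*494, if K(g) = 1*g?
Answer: -487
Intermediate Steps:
K(g) = g
K(7) - 1*494 = 7 - 1*494 = 7 - 494 = -487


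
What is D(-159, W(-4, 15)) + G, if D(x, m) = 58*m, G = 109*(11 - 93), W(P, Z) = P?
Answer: -9170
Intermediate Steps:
G = -8938 (G = 109*(-82) = -8938)
D(-159, W(-4, 15)) + G = 58*(-4) - 8938 = -232 - 8938 = -9170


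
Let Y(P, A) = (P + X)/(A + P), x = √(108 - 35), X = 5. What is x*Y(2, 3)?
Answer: 7*√73/5 ≈ 11.962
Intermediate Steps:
x = √73 ≈ 8.5440
Y(P, A) = (5 + P)/(A + P) (Y(P, A) = (P + 5)/(A + P) = (5 + P)/(A + P))
x*Y(2, 3) = √73*((5 + 2)/(3 + 2)) = √73*(7/5) = 7*√73/5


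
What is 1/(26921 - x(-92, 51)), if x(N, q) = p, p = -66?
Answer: 1/26987 ≈ 3.7055e-5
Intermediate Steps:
x(N, q) = -66
1/(26921 - x(-92, 51)) = 1/(26921 - 1*(-66)) = 1/(26921 + 66) = 1/26987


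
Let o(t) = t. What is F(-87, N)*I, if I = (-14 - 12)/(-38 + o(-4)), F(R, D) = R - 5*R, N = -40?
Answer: 1508/7 ≈ 215.43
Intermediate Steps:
F(R, D) = -4*R
I = 13/21 (I = (-14 - 12)/(-38 - 4) = -26/(-42) = -26*(-1/42) = 13/21 ≈ 0.61905)
F(-87, N)*I = -4*(-87)*(13/21) = 348*(13/21) = 1508/7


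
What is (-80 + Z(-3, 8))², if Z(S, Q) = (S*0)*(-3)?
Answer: 6400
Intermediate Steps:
Z(S, Q) = 0 (Z(S, Q) = 0*(-3) = 0)
(-80 + Z(-3, 8))² = (-80 + 0)² = (-80)² = 6400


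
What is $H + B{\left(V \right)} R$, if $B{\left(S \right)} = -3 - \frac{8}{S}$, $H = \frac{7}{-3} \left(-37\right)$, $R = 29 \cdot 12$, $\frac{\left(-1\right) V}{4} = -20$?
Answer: $- \frac{14887}{15} \approx -992.47$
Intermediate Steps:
$V = 80$ ($V = \left(-4\right) \left(-20\right) = 80$)
$R = 348$
$H = \frac{259}{3}$ ($H = 7 \left(- \frac{1}{3}\right) \left(-37\right) = \left(- \frac{7}{3}\right) \left(-37\right) = \frac{259}{3} \approx 86.333$)
$B{\left(S \right)} = -3 - \frac{8}{S}$
$H + B{\left(V \right)} R = \frac{259}{3} + \left(-3 - \frac{8}{80}\right) 348 = \frac{259}{3} + \left(-3 - \frac{1}{10}\right) 348 = \frac{259}{3} - \frac{5394}{5} = - \frac{14887}{15}$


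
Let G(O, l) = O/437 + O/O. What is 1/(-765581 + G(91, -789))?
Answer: -437/334558369 ≈ -1.3062e-6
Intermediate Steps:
G(O, l) = 1 + O/437 (G(O, l) = O*(1/437) + 1 = O/437 + 1 = 1 + O/437)
1/(-765581 + G(91, -789)) = 1/(-765581 + (1 + (1/437)*91)) = 1/(-765581 + (1 + 91/437)) = 1/(-765581 + 528/437) = 1/(-334558369/437) = -437/334558369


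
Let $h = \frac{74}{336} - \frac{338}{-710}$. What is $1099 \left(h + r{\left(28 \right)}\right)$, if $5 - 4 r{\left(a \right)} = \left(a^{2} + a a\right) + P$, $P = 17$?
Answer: $- \frac{3692054861}{8520} \approx -4.3334 \cdot 10^{5}$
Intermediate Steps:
$r{\left(a \right)} = -3 - \frac{a^{2}}{2}$ ($r{\left(a \right)} = \frac{5}{4} - \frac{\left(a^{2} + a a\right) + 17}{4} = \frac{5}{4} - \frac{\left(a^{2} + a^{2}\right) + 17}{4} = \frac{5}{4} - \frac{2 a^{2} + 17}{4} = \frac{5}{4} - \frac{17 + 2 a^{2}}{4} = \frac{5}{4} - \left(\frac{17}{4} + \frac{a^{2}}{2}\right) = -3 - \frac{a^{2}}{2}$)
$h = \frac{41527}{59640}$ ($h = 74 \cdot \frac{1}{336} - - \frac{169}{355} = \frac{37}{168} + \frac{169}{355} = \frac{41527}{59640} \approx 0.69629$)
$1099 \left(h + r{\left(28 \right)}\right) = 1099 \left(\frac{41527}{59640} - \left(3 + \frac{28^{2}}{2}\right)\right) = 1099 \left(\frac{41527}{59640} - 395\right) = 1099 \left(- \frac{23516273}{59640}\right) = - \frac{3692054861}{8520}$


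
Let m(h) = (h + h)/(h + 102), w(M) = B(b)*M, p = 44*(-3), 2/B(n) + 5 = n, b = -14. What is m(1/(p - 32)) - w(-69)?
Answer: -2308364/317813 ≈ -7.2633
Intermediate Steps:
B(n) = 2/(-5 + n)
p = -132
w(M) = -2*M/19 (w(M) = (2/(-5 - 14))*M = (2/(-19))*M = (2*(-1/19))*M = -2*M/19)
m(h) = 2*h/(102 + h) (m(h) = (2*h)/(102 + h) = 2*h/(102 + h))
m(1/(p - 32)) - w(-69) = 2/((-132 - 32)*(102 + 1/(-132 - 32))) - (-2)*(-69)/19 = 2/(-164*(102 + 1/(-164))) - 1*138/19 = 2*(-1/164)/(102 - 1/164) - 138/19 = 2*(-1/164)/(16727/164) - 138/19 = 2*(-1/164)*(164/16727) - 138/19 = -2/16727 - 138/19 = -2308364/317813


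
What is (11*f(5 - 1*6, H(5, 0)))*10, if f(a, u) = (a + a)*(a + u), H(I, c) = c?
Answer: 220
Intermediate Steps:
f(a, u) = 2*a*(a + u) (f(a, u) = (2*a)*(a + u) = 2*a*(a + u))
(11*f(5 - 1*6, H(5, 0)))*10 = (11*(2*(5 - 1*6)*((5 - 1*6) + 0)))*10 = (11*(2*(5 - 6)*((5 - 6) + 0)))*10 = (11*(2*(-1)*(-1 + 0)))*10 = (11*(2*(-1)*(-1)))*10 = (11*2)*10 = 22*10 = 220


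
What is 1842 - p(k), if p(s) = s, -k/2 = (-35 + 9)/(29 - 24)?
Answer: 9158/5 ≈ 1831.6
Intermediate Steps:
k = 52/5 (k = -2*(-35 + 9)/(29 - 24) = -(-52)/5 = -2*(-26/5) = 52/5 ≈ 10.400)
1842 - p(k) = 1842 - 1*52/5 = 1842 - 52/5 = 9158/5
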